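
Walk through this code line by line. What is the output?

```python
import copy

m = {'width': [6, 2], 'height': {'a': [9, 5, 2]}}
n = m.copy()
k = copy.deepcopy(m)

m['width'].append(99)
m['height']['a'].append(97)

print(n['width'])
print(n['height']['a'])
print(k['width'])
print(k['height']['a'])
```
[6, 2, 99]
[9, 5, 2, 97]
[6, 2]
[9, 5, 2]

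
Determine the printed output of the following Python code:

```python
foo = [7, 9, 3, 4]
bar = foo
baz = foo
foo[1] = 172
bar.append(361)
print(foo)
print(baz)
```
[7, 172, 3, 4, 361]
[7, 172, 3, 4, 361]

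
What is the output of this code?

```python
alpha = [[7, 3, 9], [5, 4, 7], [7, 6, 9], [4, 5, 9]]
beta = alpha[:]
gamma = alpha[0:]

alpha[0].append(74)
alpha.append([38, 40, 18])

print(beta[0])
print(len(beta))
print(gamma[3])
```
[7, 3, 9, 74]
4
[4, 5, 9]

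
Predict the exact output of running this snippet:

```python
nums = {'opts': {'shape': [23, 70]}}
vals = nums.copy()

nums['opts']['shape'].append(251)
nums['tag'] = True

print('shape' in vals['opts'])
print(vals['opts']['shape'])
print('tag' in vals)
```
True
[23, 70, 251]
False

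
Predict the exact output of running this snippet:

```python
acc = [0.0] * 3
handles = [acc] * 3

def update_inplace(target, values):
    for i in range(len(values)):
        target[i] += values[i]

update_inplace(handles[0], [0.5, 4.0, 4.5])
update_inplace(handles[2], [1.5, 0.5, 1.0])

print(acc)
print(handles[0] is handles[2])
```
[2.0, 4.5, 5.5]
True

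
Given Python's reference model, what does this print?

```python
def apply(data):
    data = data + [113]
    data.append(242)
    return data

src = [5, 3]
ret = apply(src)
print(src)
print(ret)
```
[5, 3]
[5, 3, 113, 242]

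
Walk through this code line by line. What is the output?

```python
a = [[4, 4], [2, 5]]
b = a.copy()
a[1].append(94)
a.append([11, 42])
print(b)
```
[[4, 4], [2, 5, 94]]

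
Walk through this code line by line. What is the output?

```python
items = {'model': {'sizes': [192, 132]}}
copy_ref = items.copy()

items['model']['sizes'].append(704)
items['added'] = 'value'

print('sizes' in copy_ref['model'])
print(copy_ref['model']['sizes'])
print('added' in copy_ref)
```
True
[192, 132, 704]
False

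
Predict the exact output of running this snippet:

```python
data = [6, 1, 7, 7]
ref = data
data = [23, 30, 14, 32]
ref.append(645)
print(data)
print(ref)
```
[23, 30, 14, 32]
[6, 1, 7, 7, 645]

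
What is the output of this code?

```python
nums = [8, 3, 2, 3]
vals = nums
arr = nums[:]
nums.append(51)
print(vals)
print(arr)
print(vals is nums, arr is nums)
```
[8, 3, 2, 3, 51]
[8, 3, 2, 3]
True False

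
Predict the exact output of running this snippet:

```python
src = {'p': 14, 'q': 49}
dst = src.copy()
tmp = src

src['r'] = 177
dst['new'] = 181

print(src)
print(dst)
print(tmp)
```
{'p': 14, 'q': 49, 'r': 177}
{'p': 14, 'q': 49, 'new': 181}
{'p': 14, 'q': 49, 'r': 177}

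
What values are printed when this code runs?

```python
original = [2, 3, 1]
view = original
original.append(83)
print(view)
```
[2, 3, 1, 83]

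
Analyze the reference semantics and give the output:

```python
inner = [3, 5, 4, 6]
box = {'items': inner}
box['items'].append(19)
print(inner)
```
[3, 5, 4, 6, 19]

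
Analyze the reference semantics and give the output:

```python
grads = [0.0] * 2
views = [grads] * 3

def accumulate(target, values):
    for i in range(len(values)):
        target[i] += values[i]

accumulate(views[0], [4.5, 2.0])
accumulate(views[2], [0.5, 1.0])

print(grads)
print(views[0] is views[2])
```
[5.0, 3.0]
True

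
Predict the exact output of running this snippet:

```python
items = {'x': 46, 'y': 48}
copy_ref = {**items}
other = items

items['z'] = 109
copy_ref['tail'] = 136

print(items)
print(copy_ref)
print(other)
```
{'x': 46, 'y': 48, 'z': 109}
{'x': 46, 'y': 48, 'tail': 136}
{'x': 46, 'y': 48, 'z': 109}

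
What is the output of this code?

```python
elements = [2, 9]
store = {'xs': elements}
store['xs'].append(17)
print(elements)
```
[2, 9, 17]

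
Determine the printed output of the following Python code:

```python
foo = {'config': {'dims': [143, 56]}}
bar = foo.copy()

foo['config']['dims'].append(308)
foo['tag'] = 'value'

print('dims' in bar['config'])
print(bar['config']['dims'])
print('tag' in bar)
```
True
[143, 56, 308]
False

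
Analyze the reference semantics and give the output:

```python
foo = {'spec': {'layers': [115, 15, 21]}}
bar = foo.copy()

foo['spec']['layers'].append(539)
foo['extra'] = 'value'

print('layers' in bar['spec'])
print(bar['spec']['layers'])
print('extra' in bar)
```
True
[115, 15, 21, 539]
False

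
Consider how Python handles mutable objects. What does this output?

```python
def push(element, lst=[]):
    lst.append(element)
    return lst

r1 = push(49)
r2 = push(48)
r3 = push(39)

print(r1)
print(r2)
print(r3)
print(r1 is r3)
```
[49, 48, 39]
[49, 48, 39]
[49, 48, 39]
True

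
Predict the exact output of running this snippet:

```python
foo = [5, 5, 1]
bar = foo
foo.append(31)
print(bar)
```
[5, 5, 1, 31]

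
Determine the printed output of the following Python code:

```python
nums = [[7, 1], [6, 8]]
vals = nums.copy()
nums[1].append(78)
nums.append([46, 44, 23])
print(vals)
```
[[7, 1], [6, 8, 78]]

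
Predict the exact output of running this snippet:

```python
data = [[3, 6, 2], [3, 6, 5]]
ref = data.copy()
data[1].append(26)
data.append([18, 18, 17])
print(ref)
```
[[3, 6, 2], [3, 6, 5, 26]]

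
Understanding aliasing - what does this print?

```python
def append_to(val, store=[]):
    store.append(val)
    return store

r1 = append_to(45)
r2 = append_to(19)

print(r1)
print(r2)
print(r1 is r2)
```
[45, 19]
[45, 19]
True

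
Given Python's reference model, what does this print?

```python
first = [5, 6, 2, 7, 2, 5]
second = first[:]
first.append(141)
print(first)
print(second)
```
[5, 6, 2, 7, 2, 5, 141]
[5, 6, 2, 7, 2, 5]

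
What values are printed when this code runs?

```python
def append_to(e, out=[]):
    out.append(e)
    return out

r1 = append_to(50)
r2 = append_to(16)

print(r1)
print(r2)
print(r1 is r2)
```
[50, 16]
[50, 16]
True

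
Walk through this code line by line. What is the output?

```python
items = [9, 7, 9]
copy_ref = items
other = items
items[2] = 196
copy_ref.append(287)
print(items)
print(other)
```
[9, 7, 196, 287]
[9, 7, 196, 287]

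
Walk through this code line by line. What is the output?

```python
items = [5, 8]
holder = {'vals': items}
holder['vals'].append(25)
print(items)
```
[5, 8, 25]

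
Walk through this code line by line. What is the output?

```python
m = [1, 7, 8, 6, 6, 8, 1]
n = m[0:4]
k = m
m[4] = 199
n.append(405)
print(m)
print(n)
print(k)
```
[1, 7, 8, 6, 199, 8, 1]
[1, 7, 8, 6, 405]
[1, 7, 8, 6, 199, 8, 1]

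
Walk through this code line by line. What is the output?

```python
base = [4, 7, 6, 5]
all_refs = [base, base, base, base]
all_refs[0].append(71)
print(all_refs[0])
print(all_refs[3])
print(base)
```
[4, 7, 6, 5, 71]
[4, 7, 6, 5, 71]
[4, 7, 6, 5, 71]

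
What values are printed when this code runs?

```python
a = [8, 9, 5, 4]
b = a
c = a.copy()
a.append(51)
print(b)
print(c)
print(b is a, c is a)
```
[8, 9, 5, 4, 51]
[8, 9, 5, 4]
True False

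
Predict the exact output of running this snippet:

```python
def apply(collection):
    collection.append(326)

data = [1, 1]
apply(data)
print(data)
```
[1, 1, 326]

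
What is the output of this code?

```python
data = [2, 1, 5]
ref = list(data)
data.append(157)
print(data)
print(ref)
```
[2, 1, 5, 157]
[2, 1, 5]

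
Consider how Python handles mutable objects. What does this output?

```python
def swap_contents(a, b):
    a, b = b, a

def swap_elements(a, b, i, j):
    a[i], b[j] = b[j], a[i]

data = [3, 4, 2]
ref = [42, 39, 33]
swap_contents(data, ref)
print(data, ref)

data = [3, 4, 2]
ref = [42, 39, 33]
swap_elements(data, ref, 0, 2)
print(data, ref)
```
[3, 4, 2] [42, 39, 33]
[33, 4, 2] [42, 39, 3]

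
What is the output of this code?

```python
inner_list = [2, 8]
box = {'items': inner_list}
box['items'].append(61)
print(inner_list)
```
[2, 8, 61]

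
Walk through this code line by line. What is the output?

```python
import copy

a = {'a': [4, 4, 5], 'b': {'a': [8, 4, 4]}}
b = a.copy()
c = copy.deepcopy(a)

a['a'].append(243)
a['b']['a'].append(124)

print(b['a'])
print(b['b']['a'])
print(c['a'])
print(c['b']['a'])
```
[4, 4, 5, 243]
[8, 4, 4, 124]
[4, 4, 5]
[8, 4, 4]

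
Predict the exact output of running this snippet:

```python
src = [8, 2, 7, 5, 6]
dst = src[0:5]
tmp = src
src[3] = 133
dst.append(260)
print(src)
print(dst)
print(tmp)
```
[8, 2, 7, 133, 6]
[8, 2, 7, 5, 6, 260]
[8, 2, 7, 133, 6]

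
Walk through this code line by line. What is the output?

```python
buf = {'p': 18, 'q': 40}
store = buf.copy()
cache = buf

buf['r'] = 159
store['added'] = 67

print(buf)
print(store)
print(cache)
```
{'p': 18, 'q': 40, 'r': 159}
{'p': 18, 'q': 40, 'added': 67}
{'p': 18, 'q': 40, 'r': 159}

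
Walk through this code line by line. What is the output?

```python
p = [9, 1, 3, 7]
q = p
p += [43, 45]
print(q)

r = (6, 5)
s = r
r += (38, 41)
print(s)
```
[9, 1, 3, 7, 43, 45]
(6, 5)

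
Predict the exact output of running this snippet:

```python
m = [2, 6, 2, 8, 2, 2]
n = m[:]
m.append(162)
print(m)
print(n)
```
[2, 6, 2, 8, 2, 2, 162]
[2, 6, 2, 8, 2, 2]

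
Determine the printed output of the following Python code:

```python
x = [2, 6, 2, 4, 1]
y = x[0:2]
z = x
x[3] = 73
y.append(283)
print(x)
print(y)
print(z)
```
[2, 6, 2, 73, 1]
[2, 6, 283]
[2, 6, 2, 73, 1]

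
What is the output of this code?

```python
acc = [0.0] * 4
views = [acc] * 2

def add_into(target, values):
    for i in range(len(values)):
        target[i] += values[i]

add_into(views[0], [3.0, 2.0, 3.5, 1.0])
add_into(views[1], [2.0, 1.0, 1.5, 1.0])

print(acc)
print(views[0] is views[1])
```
[5.0, 3.0, 5.0, 2.0]
True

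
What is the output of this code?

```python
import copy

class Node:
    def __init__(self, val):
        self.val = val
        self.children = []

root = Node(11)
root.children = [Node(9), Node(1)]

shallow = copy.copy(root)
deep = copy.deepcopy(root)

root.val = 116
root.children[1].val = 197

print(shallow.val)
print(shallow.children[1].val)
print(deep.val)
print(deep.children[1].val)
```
11
197
11
1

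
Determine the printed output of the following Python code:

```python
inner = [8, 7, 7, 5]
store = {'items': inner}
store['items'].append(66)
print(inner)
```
[8, 7, 7, 5, 66]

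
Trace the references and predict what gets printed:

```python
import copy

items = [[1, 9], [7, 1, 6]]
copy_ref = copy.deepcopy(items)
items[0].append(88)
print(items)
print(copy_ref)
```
[[1, 9, 88], [7, 1, 6]]
[[1, 9], [7, 1, 6]]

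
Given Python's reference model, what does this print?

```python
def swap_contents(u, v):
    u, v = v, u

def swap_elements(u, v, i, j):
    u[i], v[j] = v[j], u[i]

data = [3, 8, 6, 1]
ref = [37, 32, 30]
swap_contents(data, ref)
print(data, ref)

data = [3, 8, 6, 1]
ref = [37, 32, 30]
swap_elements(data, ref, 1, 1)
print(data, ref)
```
[3, 8, 6, 1] [37, 32, 30]
[3, 32, 6, 1] [37, 8, 30]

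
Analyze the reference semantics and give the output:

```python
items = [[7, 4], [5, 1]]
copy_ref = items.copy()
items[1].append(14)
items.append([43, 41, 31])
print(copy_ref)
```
[[7, 4], [5, 1, 14]]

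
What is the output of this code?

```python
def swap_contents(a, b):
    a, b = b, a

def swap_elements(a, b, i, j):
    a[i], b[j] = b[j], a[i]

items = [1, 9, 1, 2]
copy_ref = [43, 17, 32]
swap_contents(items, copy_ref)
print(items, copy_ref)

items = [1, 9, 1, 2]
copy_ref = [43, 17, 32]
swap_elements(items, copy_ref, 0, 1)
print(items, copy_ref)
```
[1, 9, 1, 2] [43, 17, 32]
[17, 9, 1, 2] [43, 1, 32]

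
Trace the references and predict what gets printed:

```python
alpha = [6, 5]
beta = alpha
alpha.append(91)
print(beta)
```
[6, 5, 91]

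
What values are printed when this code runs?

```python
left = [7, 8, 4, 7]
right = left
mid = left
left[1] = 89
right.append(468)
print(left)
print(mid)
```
[7, 89, 4, 7, 468]
[7, 89, 4, 7, 468]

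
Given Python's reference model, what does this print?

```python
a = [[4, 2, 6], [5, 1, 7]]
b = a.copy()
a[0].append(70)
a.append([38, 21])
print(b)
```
[[4, 2, 6, 70], [5, 1, 7]]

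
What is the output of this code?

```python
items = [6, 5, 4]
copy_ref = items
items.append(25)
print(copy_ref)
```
[6, 5, 4, 25]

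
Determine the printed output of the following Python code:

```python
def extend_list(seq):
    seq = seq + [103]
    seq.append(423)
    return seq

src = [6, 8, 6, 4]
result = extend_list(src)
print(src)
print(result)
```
[6, 8, 6, 4]
[6, 8, 6, 4, 103, 423]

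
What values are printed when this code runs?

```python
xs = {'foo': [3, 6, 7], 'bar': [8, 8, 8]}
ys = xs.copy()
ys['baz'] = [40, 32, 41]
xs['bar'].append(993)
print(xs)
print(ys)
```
{'foo': [3, 6, 7], 'bar': [8, 8, 8, 993]}
{'foo': [3, 6, 7], 'bar': [8, 8, 8, 993], 'baz': [40, 32, 41]}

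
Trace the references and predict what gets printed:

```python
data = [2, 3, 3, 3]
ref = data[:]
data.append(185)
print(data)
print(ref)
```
[2, 3, 3, 3, 185]
[2, 3, 3, 3]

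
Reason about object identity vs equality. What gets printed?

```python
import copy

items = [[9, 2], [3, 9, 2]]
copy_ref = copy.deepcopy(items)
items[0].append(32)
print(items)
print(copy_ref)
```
[[9, 2, 32], [3, 9, 2]]
[[9, 2], [3, 9, 2]]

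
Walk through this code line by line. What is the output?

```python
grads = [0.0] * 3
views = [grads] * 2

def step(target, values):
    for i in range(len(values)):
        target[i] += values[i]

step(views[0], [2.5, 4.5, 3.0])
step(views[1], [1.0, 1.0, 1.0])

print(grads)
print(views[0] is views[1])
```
[3.5, 5.5, 4.0]
True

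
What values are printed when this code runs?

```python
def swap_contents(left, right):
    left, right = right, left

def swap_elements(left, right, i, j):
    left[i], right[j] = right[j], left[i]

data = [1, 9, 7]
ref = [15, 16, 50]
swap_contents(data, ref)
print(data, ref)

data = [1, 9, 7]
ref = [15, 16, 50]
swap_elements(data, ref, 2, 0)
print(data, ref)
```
[1, 9, 7] [15, 16, 50]
[1, 9, 15] [7, 16, 50]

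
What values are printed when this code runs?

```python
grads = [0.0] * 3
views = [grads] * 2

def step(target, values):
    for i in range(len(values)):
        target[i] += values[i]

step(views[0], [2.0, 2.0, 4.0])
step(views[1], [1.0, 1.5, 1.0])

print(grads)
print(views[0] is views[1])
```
[3.0, 3.5, 5.0]
True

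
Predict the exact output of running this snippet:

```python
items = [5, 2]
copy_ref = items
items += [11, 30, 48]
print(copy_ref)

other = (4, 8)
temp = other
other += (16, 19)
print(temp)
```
[5, 2, 11, 30, 48]
(4, 8)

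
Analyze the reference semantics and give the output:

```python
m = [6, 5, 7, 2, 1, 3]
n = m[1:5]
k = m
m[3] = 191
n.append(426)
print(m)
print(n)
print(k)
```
[6, 5, 7, 191, 1, 3]
[5, 7, 2, 1, 426]
[6, 5, 7, 191, 1, 3]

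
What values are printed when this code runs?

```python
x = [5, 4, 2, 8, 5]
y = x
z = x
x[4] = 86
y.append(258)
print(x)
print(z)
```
[5, 4, 2, 8, 86, 258]
[5, 4, 2, 8, 86, 258]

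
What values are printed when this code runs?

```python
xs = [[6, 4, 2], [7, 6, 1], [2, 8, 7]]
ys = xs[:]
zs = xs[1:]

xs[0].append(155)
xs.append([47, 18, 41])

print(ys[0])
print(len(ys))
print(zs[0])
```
[6, 4, 2, 155]
3
[7, 6, 1]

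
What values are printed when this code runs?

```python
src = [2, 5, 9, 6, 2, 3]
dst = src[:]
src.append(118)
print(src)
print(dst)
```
[2, 5, 9, 6, 2, 3, 118]
[2, 5, 9, 6, 2, 3]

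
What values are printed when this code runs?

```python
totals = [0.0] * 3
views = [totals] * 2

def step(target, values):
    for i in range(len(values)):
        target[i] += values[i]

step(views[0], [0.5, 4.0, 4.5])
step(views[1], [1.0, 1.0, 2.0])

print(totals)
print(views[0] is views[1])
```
[1.5, 5.0, 6.5]
True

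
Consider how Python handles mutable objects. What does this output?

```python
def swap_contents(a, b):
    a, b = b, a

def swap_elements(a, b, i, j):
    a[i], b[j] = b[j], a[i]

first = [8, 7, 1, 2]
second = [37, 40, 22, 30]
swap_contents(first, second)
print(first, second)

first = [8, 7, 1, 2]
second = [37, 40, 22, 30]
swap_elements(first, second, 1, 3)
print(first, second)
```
[8, 7, 1, 2] [37, 40, 22, 30]
[8, 30, 1, 2] [37, 40, 22, 7]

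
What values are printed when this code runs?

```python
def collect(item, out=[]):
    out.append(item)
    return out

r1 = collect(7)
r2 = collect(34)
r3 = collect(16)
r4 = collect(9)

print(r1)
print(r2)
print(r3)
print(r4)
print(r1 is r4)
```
[7, 34, 16, 9]
[7, 34, 16, 9]
[7, 34, 16, 9]
[7, 34, 16, 9]
True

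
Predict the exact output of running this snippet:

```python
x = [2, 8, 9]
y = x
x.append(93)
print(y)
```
[2, 8, 9, 93]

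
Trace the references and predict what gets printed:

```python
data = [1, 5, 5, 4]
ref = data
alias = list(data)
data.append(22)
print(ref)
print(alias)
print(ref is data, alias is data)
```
[1, 5, 5, 4, 22]
[1, 5, 5, 4]
True False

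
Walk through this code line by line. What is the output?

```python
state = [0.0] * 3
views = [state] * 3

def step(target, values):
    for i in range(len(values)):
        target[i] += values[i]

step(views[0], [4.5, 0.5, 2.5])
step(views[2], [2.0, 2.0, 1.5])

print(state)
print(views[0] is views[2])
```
[6.5, 2.5, 4.0]
True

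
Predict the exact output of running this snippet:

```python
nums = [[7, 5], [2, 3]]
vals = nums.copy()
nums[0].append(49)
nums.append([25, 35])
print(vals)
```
[[7, 5, 49], [2, 3]]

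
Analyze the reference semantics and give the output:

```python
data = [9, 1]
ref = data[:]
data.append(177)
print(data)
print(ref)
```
[9, 1, 177]
[9, 1]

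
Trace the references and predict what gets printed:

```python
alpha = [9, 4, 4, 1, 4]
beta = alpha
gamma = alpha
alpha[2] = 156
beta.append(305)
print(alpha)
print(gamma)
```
[9, 4, 156, 1, 4, 305]
[9, 4, 156, 1, 4, 305]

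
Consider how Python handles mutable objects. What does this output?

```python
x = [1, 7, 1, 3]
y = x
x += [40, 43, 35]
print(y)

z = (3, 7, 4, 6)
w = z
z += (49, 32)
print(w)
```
[1, 7, 1, 3, 40, 43, 35]
(3, 7, 4, 6)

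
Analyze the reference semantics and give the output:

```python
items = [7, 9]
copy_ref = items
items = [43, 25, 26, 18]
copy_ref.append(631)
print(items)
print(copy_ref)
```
[43, 25, 26, 18]
[7, 9, 631]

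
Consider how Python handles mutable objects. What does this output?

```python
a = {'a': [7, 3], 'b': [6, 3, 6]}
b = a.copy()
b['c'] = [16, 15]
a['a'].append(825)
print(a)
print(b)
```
{'a': [7, 3, 825], 'b': [6, 3, 6]}
{'a': [7, 3, 825], 'b': [6, 3, 6], 'c': [16, 15]}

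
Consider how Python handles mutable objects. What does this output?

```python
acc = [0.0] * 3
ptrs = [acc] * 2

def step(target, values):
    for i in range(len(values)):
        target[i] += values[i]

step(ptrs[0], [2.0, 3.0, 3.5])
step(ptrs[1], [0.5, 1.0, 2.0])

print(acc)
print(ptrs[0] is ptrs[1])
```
[2.5, 4.0, 5.5]
True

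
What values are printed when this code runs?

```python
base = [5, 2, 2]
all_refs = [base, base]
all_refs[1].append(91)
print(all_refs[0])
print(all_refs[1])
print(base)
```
[5, 2, 2, 91]
[5, 2, 2, 91]
[5, 2, 2, 91]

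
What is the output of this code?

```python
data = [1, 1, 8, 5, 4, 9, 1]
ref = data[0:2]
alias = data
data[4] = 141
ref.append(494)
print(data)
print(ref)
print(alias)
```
[1, 1, 8, 5, 141, 9, 1]
[1, 1, 494]
[1, 1, 8, 5, 141, 9, 1]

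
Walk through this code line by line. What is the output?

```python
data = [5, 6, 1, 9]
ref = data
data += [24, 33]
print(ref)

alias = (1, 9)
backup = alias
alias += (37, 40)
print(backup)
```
[5, 6, 1, 9, 24, 33]
(1, 9)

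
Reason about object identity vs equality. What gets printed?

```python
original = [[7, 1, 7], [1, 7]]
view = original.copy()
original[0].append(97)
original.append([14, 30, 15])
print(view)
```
[[7, 1, 7, 97], [1, 7]]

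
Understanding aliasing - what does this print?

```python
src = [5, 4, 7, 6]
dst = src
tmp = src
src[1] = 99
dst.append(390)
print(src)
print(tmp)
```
[5, 99, 7, 6, 390]
[5, 99, 7, 6, 390]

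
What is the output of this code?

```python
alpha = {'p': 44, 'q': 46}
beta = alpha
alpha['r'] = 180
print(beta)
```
{'p': 44, 'q': 46, 'r': 180}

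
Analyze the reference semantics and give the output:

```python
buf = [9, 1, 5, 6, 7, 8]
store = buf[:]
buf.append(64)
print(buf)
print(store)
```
[9, 1, 5, 6, 7, 8, 64]
[9, 1, 5, 6, 7, 8]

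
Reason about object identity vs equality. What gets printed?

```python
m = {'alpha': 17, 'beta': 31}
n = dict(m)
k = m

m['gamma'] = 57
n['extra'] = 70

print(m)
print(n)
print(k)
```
{'alpha': 17, 'beta': 31, 'gamma': 57}
{'alpha': 17, 'beta': 31, 'extra': 70}
{'alpha': 17, 'beta': 31, 'gamma': 57}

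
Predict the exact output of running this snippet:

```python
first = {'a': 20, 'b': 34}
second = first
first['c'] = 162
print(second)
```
{'a': 20, 'b': 34, 'c': 162}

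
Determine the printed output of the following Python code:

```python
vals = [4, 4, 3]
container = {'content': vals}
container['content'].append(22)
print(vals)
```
[4, 4, 3, 22]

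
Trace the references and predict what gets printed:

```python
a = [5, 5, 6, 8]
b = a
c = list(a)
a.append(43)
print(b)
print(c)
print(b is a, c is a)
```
[5, 5, 6, 8, 43]
[5, 5, 6, 8]
True False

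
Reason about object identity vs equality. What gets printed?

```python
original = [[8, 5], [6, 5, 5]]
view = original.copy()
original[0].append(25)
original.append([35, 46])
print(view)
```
[[8, 5, 25], [6, 5, 5]]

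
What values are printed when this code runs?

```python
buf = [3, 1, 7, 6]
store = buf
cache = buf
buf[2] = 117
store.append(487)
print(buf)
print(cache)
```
[3, 1, 117, 6, 487]
[3, 1, 117, 6, 487]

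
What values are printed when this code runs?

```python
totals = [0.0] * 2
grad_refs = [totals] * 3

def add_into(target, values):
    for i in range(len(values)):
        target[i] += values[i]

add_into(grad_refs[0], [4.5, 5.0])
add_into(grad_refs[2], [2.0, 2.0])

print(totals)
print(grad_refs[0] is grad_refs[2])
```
[6.5, 7.0]
True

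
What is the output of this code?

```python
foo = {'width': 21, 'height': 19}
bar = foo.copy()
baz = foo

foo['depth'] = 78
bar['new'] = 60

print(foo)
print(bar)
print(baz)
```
{'width': 21, 'height': 19, 'depth': 78}
{'width': 21, 'height': 19, 'new': 60}
{'width': 21, 'height': 19, 'depth': 78}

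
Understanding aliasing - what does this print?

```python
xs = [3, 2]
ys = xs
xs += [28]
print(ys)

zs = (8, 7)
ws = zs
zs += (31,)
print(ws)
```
[3, 2, 28]
(8, 7)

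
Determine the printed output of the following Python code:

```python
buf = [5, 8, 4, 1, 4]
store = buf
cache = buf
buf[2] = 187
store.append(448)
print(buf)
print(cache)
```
[5, 8, 187, 1, 4, 448]
[5, 8, 187, 1, 4, 448]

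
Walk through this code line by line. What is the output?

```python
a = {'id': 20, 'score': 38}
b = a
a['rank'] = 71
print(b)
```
{'id': 20, 'score': 38, 'rank': 71}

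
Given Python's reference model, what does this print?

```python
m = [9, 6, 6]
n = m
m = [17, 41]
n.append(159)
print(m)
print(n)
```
[17, 41]
[9, 6, 6, 159]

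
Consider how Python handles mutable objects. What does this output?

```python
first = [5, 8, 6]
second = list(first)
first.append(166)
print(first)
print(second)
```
[5, 8, 6, 166]
[5, 8, 6]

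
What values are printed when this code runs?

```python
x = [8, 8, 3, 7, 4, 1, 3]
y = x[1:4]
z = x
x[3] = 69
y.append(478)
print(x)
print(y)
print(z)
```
[8, 8, 3, 69, 4, 1, 3]
[8, 3, 7, 478]
[8, 8, 3, 69, 4, 1, 3]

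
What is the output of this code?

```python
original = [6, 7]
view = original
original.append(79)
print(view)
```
[6, 7, 79]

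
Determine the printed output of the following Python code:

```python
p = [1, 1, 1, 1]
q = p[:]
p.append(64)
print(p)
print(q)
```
[1, 1, 1, 1, 64]
[1, 1, 1, 1]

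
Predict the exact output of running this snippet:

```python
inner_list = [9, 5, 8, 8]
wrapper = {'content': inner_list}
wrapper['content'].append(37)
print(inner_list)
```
[9, 5, 8, 8, 37]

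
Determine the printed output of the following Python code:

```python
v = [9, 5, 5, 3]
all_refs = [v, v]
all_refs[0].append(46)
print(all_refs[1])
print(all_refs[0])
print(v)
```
[9, 5, 5, 3, 46]
[9, 5, 5, 3, 46]
[9, 5, 5, 3, 46]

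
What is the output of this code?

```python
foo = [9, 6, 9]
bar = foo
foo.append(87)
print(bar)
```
[9, 6, 9, 87]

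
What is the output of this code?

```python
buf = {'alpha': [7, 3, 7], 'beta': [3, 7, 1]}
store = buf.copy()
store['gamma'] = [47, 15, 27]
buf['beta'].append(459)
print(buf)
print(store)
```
{'alpha': [7, 3, 7], 'beta': [3, 7, 1, 459]}
{'alpha': [7, 3, 7], 'beta': [3, 7, 1, 459], 'gamma': [47, 15, 27]}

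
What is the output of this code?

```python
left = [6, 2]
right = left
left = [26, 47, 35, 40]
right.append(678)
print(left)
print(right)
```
[26, 47, 35, 40]
[6, 2, 678]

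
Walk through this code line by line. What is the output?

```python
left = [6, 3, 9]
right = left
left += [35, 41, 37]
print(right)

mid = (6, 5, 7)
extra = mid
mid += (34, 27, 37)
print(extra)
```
[6, 3, 9, 35, 41, 37]
(6, 5, 7)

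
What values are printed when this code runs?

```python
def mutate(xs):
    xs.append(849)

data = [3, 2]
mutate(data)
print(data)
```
[3, 2, 849]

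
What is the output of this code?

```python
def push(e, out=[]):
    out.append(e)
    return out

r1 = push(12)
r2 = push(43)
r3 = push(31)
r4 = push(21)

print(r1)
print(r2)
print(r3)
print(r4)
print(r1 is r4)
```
[12, 43, 31, 21]
[12, 43, 31, 21]
[12, 43, 31, 21]
[12, 43, 31, 21]
True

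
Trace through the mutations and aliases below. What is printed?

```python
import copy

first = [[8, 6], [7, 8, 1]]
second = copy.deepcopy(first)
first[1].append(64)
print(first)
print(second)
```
[[8, 6], [7, 8, 1, 64]]
[[8, 6], [7, 8, 1]]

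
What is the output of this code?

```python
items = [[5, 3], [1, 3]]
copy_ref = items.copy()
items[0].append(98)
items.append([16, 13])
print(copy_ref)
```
[[5, 3, 98], [1, 3]]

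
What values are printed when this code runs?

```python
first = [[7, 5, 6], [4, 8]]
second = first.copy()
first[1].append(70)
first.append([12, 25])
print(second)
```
[[7, 5, 6], [4, 8, 70]]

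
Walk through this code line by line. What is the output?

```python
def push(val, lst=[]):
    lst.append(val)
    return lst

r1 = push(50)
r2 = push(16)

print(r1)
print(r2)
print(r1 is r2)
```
[50, 16]
[50, 16]
True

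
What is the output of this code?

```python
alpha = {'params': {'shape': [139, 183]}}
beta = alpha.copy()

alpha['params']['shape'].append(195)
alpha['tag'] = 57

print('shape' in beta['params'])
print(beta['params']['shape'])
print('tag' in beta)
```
True
[139, 183, 195]
False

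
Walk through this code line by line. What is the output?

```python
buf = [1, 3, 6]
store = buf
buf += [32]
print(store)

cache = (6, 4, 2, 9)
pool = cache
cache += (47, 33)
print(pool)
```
[1, 3, 6, 32]
(6, 4, 2, 9)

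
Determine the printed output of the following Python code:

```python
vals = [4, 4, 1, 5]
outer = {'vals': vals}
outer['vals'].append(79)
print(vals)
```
[4, 4, 1, 5, 79]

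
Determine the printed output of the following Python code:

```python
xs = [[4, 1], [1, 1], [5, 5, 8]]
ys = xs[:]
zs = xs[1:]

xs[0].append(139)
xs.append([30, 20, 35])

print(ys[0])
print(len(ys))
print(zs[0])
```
[4, 1, 139]
3
[1, 1]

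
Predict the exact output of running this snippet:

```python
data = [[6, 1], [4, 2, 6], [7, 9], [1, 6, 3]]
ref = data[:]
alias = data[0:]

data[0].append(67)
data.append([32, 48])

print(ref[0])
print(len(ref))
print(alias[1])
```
[6, 1, 67]
4
[4, 2, 6]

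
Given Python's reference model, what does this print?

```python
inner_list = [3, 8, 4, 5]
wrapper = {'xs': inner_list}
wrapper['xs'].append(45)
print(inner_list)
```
[3, 8, 4, 5, 45]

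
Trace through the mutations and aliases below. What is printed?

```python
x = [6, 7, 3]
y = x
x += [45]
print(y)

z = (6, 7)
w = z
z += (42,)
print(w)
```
[6, 7, 3, 45]
(6, 7)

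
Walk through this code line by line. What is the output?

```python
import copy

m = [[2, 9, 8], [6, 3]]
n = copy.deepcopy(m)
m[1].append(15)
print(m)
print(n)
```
[[2, 9, 8], [6, 3, 15]]
[[2, 9, 8], [6, 3]]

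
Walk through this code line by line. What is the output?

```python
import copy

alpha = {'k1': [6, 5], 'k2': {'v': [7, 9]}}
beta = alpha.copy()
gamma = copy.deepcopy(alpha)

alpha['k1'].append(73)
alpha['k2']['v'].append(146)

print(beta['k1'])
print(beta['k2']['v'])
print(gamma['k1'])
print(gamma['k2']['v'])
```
[6, 5, 73]
[7, 9, 146]
[6, 5]
[7, 9]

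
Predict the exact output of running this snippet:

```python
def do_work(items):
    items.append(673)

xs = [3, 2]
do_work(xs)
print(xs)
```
[3, 2, 673]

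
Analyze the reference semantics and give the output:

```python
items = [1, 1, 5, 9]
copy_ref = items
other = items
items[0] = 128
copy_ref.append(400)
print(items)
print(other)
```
[128, 1, 5, 9, 400]
[128, 1, 5, 9, 400]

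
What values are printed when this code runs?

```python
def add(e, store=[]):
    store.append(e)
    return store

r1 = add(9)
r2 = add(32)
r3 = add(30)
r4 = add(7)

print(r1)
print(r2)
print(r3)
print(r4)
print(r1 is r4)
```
[9, 32, 30, 7]
[9, 32, 30, 7]
[9, 32, 30, 7]
[9, 32, 30, 7]
True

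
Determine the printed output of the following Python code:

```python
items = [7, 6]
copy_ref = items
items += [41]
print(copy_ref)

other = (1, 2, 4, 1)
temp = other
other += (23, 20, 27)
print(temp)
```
[7, 6, 41]
(1, 2, 4, 1)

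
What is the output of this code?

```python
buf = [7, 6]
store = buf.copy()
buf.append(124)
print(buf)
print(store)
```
[7, 6, 124]
[7, 6]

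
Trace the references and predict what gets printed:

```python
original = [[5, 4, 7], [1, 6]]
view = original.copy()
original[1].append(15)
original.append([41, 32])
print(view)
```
[[5, 4, 7], [1, 6, 15]]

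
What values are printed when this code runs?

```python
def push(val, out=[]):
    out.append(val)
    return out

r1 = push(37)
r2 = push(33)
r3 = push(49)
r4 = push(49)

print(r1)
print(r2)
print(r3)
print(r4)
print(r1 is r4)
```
[37, 33, 49, 49]
[37, 33, 49, 49]
[37, 33, 49, 49]
[37, 33, 49, 49]
True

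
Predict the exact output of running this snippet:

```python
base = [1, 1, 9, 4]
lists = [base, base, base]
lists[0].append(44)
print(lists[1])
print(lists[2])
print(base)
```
[1, 1, 9, 4, 44]
[1, 1, 9, 4, 44]
[1, 1, 9, 4, 44]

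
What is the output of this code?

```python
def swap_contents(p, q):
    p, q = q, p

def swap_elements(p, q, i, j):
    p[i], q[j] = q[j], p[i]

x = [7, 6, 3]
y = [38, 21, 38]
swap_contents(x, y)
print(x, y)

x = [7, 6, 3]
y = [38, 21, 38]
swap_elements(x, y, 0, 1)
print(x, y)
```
[7, 6, 3] [38, 21, 38]
[21, 6, 3] [38, 7, 38]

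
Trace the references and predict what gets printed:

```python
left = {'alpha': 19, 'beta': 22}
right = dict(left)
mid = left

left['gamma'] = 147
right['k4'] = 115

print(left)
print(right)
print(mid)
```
{'alpha': 19, 'beta': 22, 'gamma': 147}
{'alpha': 19, 'beta': 22, 'k4': 115}
{'alpha': 19, 'beta': 22, 'gamma': 147}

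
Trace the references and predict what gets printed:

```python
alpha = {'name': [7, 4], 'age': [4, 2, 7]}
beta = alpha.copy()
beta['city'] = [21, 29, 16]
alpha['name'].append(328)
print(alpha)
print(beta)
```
{'name': [7, 4, 328], 'age': [4, 2, 7]}
{'name': [7, 4, 328], 'age': [4, 2, 7], 'city': [21, 29, 16]}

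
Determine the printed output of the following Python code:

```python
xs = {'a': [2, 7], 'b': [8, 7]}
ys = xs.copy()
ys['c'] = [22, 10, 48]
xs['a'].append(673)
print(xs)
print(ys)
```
{'a': [2, 7, 673], 'b': [8, 7]}
{'a': [2, 7, 673], 'b': [8, 7], 'c': [22, 10, 48]}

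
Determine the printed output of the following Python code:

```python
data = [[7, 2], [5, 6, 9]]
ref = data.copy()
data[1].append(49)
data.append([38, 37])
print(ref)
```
[[7, 2], [5, 6, 9, 49]]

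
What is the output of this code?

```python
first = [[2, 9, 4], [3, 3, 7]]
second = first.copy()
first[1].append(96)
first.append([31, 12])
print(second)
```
[[2, 9, 4], [3, 3, 7, 96]]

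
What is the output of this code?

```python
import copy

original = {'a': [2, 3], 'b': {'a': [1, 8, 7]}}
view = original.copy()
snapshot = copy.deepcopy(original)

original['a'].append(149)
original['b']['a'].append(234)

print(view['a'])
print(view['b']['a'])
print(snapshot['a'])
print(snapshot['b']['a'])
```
[2, 3, 149]
[1, 8, 7, 234]
[2, 3]
[1, 8, 7]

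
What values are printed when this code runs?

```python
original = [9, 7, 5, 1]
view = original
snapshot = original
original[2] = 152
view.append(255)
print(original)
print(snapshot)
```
[9, 7, 152, 1, 255]
[9, 7, 152, 1, 255]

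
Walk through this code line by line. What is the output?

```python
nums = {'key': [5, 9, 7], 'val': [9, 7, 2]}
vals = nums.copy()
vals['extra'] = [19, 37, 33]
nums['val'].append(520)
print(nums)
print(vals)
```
{'key': [5, 9, 7], 'val': [9, 7, 2, 520]}
{'key': [5, 9, 7], 'val': [9, 7, 2, 520], 'extra': [19, 37, 33]}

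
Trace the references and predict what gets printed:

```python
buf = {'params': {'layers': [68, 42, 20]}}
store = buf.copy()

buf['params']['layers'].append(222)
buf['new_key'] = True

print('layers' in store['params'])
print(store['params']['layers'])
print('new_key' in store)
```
True
[68, 42, 20, 222]
False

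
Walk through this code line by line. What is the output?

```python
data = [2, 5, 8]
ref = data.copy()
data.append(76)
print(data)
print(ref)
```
[2, 5, 8, 76]
[2, 5, 8]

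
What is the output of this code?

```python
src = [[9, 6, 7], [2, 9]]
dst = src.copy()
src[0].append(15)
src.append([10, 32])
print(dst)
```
[[9, 6, 7, 15], [2, 9]]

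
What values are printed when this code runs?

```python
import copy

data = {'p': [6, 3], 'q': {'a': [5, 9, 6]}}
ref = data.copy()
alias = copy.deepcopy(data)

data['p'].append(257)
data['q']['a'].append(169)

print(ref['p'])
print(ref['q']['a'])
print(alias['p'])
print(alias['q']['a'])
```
[6, 3, 257]
[5, 9, 6, 169]
[6, 3]
[5, 9, 6]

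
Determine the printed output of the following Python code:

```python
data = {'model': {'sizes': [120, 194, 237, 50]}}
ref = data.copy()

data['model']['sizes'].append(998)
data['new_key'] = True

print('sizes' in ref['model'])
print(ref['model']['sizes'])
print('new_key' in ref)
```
True
[120, 194, 237, 50, 998]
False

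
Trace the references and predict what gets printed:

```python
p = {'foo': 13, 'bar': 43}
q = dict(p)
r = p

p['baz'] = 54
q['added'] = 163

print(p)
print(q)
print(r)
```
{'foo': 13, 'bar': 43, 'baz': 54}
{'foo': 13, 'bar': 43, 'added': 163}
{'foo': 13, 'bar': 43, 'baz': 54}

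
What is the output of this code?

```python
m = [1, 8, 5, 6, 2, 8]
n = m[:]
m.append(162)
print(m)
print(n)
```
[1, 8, 5, 6, 2, 8, 162]
[1, 8, 5, 6, 2, 8]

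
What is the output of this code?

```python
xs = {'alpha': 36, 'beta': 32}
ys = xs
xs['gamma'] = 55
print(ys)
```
{'alpha': 36, 'beta': 32, 'gamma': 55}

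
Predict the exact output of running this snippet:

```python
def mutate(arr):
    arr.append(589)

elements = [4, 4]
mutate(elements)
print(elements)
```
[4, 4, 589]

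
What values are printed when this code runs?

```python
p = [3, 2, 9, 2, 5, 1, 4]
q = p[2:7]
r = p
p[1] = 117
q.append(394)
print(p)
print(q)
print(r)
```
[3, 117, 9, 2, 5, 1, 4]
[9, 2, 5, 1, 4, 394]
[3, 117, 9, 2, 5, 1, 4]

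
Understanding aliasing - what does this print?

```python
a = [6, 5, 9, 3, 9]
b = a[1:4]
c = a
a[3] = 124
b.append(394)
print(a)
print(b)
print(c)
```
[6, 5, 9, 124, 9]
[5, 9, 3, 394]
[6, 5, 9, 124, 9]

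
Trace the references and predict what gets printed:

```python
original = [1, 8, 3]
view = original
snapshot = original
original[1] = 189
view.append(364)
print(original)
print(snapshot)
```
[1, 189, 3, 364]
[1, 189, 3, 364]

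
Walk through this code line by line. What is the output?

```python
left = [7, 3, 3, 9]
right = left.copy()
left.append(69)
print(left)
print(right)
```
[7, 3, 3, 9, 69]
[7, 3, 3, 9]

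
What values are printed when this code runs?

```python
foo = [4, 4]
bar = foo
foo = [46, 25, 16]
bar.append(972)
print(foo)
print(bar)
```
[46, 25, 16]
[4, 4, 972]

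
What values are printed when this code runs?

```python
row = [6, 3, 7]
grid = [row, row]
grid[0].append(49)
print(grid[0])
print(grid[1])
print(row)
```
[6, 3, 7, 49]
[6, 3, 7, 49]
[6, 3, 7, 49]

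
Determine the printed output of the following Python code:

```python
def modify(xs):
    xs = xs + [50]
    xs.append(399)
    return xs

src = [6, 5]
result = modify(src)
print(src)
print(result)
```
[6, 5]
[6, 5, 50, 399]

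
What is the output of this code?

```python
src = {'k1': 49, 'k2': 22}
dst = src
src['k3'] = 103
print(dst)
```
{'k1': 49, 'k2': 22, 'k3': 103}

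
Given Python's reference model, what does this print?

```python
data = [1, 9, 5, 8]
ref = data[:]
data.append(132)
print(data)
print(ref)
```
[1, 9, 5, 8, 132]
[1, 9, 5, 8]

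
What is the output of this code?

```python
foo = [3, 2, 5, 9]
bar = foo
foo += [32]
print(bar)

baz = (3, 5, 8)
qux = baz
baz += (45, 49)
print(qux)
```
[3, 2, 5, 9, 32]
(3, 5, 8)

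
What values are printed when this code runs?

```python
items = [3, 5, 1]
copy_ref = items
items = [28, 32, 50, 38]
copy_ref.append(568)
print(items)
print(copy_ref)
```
[28, 32, 50, 38]
[3, 5, 1, 568]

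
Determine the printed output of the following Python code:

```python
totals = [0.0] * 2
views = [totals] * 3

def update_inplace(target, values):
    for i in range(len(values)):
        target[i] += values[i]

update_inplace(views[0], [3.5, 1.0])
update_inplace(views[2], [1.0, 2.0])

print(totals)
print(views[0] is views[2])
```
[4.5, 3.0]
True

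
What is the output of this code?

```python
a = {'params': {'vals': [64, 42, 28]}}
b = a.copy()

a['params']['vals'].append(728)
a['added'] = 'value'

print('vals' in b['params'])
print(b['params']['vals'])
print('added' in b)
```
True
[64, 42, 28, 728]
False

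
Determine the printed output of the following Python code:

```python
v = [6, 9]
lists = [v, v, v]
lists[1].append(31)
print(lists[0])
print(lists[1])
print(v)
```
[6, 9, 31]
[6, 9, 31]
[6, 9, 31]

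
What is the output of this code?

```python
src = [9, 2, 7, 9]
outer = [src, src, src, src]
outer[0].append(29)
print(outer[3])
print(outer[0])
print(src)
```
[9, 2, 7, 9, 29]
[9, 2, 7, 9, 29]
[9, 2, 7, 9, 29]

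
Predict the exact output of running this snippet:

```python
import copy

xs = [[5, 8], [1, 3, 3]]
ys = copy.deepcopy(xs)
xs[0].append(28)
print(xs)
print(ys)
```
[[5, 8, 28], [1, 3, 3]]
[[5, 8], [1, 3, 3]]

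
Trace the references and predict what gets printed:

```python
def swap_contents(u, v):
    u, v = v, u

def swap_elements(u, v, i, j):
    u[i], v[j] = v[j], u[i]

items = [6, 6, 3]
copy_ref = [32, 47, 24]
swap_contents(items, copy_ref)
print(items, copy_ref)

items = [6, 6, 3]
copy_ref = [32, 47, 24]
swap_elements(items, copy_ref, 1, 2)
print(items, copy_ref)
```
[6, 6, 3] [32, 47, 24]
[6, 24, 3] [32, 47, 6]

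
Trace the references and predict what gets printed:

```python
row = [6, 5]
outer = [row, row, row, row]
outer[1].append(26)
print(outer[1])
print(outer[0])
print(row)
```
[6, 5, 26]
[6, 5, 26]
[6, 5, 26]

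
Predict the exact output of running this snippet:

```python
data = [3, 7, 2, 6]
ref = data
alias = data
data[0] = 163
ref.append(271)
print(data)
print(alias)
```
[163, 7, 2, 6, 271]
[163, 7, 2, 6, 271]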